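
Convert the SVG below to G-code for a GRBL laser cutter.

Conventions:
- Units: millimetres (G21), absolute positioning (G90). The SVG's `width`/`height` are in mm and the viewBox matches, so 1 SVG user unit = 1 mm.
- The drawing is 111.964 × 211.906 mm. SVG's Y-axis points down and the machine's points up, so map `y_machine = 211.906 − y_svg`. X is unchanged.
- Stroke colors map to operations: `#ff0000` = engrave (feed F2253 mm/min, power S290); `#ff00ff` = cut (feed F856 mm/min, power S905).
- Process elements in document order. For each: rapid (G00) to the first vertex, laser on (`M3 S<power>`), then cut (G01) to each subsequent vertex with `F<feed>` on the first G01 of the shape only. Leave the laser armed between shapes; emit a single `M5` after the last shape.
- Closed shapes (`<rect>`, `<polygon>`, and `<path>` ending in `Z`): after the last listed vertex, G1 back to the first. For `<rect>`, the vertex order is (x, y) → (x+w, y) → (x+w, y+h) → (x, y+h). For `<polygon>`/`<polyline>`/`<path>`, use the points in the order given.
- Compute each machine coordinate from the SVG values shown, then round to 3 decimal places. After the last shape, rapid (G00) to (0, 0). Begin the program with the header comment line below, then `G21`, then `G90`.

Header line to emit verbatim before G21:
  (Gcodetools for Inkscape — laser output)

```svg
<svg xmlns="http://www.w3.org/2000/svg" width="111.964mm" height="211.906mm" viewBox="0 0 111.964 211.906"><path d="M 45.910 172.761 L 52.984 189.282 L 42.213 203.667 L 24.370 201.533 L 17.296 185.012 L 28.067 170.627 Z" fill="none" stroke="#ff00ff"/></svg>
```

Since the viewBox matches the mm dimensions, user units are millimetres directly. The only transform is the Y-flip y_m = 211.906 − y_svg.

Shape 1 is a regular polygon drawn with `<path>`. Its stroke #ff00ff means cut at S905, F856. After flipping Y the toolpath is (45.910,39.145) → (52.984,22.624) → (42.213,8.239) → (24.370,10.373) → (17.296,26.894) → (28.067,41.279) → (45.910,39.145), returning to the start.

(Gcodetools for Inkscape — laser output)
G21
G90
G00 X45.910 Y39.145
M3 S905
G01 X52.984 Y22.624 F856
G01 X42.213 Y8.239
G01 X24.370 Y10.373
G01 X17.296 Y26.894
G01 X28.067 Y41.279
G01 X45.910 Y39.145
M5
G00 X0.000 Y0.000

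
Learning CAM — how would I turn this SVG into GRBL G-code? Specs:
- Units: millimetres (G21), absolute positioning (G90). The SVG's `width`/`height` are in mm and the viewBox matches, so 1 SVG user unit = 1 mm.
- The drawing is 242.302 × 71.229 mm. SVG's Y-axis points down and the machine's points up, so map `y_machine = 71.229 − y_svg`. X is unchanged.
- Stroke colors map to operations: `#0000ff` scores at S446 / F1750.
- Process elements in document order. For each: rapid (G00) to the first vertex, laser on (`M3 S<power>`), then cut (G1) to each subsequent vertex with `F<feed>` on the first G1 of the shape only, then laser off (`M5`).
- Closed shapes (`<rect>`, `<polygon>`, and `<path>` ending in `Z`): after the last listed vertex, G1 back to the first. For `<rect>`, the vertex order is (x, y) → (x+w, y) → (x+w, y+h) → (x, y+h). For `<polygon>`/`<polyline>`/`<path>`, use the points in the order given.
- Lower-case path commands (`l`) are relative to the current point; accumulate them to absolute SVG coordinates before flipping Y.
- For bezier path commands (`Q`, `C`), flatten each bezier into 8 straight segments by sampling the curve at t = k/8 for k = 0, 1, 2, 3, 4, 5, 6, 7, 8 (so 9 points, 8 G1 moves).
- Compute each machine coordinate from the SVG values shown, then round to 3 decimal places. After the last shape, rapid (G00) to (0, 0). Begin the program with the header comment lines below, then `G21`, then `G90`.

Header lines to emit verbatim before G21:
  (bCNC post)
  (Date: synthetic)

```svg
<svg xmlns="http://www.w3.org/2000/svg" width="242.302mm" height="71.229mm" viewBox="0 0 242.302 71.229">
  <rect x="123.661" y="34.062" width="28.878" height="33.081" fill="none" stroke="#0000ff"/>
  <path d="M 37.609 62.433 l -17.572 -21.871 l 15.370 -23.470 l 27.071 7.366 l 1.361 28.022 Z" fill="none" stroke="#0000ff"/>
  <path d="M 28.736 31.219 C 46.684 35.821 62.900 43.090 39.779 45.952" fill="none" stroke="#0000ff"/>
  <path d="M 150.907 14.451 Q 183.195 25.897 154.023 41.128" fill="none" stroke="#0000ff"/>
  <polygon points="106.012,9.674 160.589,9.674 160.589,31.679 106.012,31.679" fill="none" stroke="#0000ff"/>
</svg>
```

(bCNC post)
(Date: synthetic)
G21
G90
G00 X123.661 Y37.167
M3 S446
G1 X152.539 Y37.167 F1750
G1 X152.539 Y4.086
G1 X123.661 Y4.086
G1 X123.661 Y37.167
M5
G00 X37.609 Y8.796
M3 S446
G1 X20.037 Y30.667 F1750
G1 X35.407 Y54.137
G1 X62.478 Y46.771
G1 X63.839 Y18.749
G1 X37.609 Y8.796
M5
G00 X28.736 Y40.010
M3 S446
G1 X35.312 Y38.173 F1750
G1 X41.285 Y36.169
G1 X46.214 Y34.081
G1 X49.658 Y31.991
G1 X51.178 Y29.983
G1 X50.332 Y28.139
G1 X46.679 Y26.543
G1 X39.779 Y25.277
M5
G00 X150.907 Y56.778
M3 S446
G1 X158.019 Y53.857 F1750
G1 X163.210 Y50.818
G1 X166.480 Y47.661
G1 X167.830 Y44.386
G1 X167.259 Y40.992
G1 X164.768 Y37.480
G1 X160.356 Y33.850
G1 X154.023 Y30.101
M5
G00 X106.012 Y61.555
M3 S446
G1 X160.589 Y61.555 F1750
G1 X160.589 Y39.550
G1 X106.012 Y39.550
G1 X106.012 Y61.555
M5
G00 X0.000 Y0.000

Since the viewBox matches the mm dimensions, user units are millimetres directly. The only transform is the Y-flip y_m = 71.229 − y_svg.

Shape 1 is a rectangle drawn with `<rect>`. Its stroke #0000ff means score at S446, F1750. After flipping Y the toolpath is (123.661,37.167) → (152.539,37.167) → (152.539,4.086) → (123.661,4.086) → (123.661,37.167), returning to the start.

Shape 2 is a regular polygon drawn with `<path>`. Its stroke #0000ff means score at S446, F1750. After flipping Y the toolpath is (37.609,8.796) → (20.037,30.667) → (35.407,54.137) → (62.478,46.771) → (63.839,18.749) → (37.609,8.796), returning to the start.

Shape 3 is a cubic bezier drawn with `<path>`. Its stroke #0000ff means score at S446, F1750. After flipping Y the toolpath is (28.736,40.010) → (35.312,38.173) → (41.285,36.169) → (46.214,34.081) → (49.658,31.991) → (51.178,29.983) → (50.332,28.139) → (46.679,26.543) → (39.779,25.277).

Shape 4 is a quadratic bezier drawn with `<path>`. Its stroke #0000ff means score at S446, F1750. After flipping Y the toolpath is (150.907,56.778) → (158.019,53.857) → (163.210,50.818) → (166.480,47.661) → (167.830,44.386) → (167.259,40.992) → (164.768,37.480) → (160.356,33.850) → (154.023,30.101).

Shape 5 is a rectangle drawn with `<polygon>`. Its stroke #0000ff means score at S446, F1750. After flipping Y the toolpath is (106.012,61.555) → (160.589,61.555) → (160.589,39.550) → (106.012,39.550) → (106.012,61.555), returning to the start.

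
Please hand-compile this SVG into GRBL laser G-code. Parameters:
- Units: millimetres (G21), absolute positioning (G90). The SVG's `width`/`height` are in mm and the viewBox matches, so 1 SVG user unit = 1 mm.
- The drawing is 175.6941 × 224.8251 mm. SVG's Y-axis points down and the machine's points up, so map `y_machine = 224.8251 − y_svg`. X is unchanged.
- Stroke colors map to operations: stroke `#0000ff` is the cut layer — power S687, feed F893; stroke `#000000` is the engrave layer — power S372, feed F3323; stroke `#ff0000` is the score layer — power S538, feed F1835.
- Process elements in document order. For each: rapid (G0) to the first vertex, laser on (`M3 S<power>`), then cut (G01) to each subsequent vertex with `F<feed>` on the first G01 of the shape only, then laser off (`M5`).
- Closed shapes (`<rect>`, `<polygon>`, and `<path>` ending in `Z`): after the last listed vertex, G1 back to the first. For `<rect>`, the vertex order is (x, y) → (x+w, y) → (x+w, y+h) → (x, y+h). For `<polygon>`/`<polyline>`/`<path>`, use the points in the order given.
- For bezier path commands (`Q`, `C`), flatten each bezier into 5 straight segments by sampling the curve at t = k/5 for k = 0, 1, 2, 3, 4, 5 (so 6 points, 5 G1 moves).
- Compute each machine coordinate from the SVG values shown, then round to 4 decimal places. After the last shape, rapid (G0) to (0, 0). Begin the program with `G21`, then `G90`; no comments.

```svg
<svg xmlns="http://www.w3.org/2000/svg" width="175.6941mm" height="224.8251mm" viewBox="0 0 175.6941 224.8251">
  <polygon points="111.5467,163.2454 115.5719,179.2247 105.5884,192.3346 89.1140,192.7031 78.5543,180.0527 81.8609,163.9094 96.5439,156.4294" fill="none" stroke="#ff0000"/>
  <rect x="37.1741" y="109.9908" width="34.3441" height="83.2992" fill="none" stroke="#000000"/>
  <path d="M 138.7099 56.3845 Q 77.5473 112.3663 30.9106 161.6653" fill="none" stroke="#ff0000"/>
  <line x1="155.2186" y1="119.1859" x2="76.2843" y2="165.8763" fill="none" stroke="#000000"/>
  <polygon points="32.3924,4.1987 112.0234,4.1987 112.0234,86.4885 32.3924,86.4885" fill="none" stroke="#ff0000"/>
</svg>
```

G21
G90
G0 X111.5467 Y61.5797
M3 S538
G01 X115.5719 Y45.6004 F1835
G01 X105.5884 Y32.4905
G01 X89.1140 Y32.1220
G01 X78.5543 Y44.7724
G01 X81.8609 Y60.9157
G01 X96.5439 Y68.3957
G01 X111.5467 Y61.5797
M5
G0 X37.1741 Y114.8343
M3 S372
G01 X71.5182 Y114.8343 F3323
G01 X71.5182 Y31.5351
G01 X37.1741 Y31.5351
G01 X37.1741 Y114.8343
M5
G0 X138.7099 Y168.4406
M3 S538
G01 X114.8259 Y146.3152 F1835
G01 X92.1040 Y124.7244
G01 X70.5441 Y103.6682
G01 X50.1463 Y83.1467
G01 X30.9106 Y63.1598
M5
G0 X155.2186 Y105.6392
M3 S372
G01 X76.2843 Y58.9488 F3323
M5
G0 X32.3924 Y220.6264
M3 S538
G01 X112.0234 Y220.6264 F1835
G01 X112.0234 Y138.3366
G01 X32.3924 Y138.3366
G01 X32.3924 Y220.6264
M5
G0 X0.0000 Y0.0000

Since the viewBox matches the mm dimensions, user units are millimetres directly. The only transform is the Y-flip y_m = 224.8251 − y_svg.

Shape 1 is a regular polygon drawn with `<polygon>`. Its stroke #ff0000 means score at S538, F1835. After flipping Y the toolpath is (111.5467,61.5797) → (115.5719,45.6004) → (105.5884,32.4905) → (89.1140,32.1220) → (78.5543,44.7724) → (81.8609,60.9157) → (96.5439,68.3957) → (111.5467,61.5797), returning to the start.

Shape 2 is a rectangle drawn with `<rect>`. Its stroke #000000 means engrave at S372, F3323. After flipping Y the toolpath is (37.1741,114.8343) → (71.5182,114.8343) → (71.5182,31.5351) → (37.1741,31.5351) → (37.1741,114.8343), returning to the start.

Shape 3 is a quadratic bezier drawn with `<path>`. Its stroke #ff0000 means score at S538, F1835. After flipping Y the toolpath is (138.7099,168.4406) → (114.8259,146.3152) → (92.1040,124.7244) → (70.5441,103.6682) → (50.1463,83.1467) → (30.9106,63.1598).

Shape 4 is a line segment drawn with `<line>`. Its stroke #000000 means engrave at S372, F3323. After flipping Y the toolpath is (155.2186,105.6392) → (76.2843,58.9488).

Shape 5 is a rectangle drawn with `<polygon>`. Its stroke #ff0000 means score at S538, F1835. After flipping Y the toolpath is (32.3924,220.6264) → (112.0234,220.6264) → (112.0234,138.3366) → (32.3924,138.3366) → (32.3924,220.6264), returning to the start.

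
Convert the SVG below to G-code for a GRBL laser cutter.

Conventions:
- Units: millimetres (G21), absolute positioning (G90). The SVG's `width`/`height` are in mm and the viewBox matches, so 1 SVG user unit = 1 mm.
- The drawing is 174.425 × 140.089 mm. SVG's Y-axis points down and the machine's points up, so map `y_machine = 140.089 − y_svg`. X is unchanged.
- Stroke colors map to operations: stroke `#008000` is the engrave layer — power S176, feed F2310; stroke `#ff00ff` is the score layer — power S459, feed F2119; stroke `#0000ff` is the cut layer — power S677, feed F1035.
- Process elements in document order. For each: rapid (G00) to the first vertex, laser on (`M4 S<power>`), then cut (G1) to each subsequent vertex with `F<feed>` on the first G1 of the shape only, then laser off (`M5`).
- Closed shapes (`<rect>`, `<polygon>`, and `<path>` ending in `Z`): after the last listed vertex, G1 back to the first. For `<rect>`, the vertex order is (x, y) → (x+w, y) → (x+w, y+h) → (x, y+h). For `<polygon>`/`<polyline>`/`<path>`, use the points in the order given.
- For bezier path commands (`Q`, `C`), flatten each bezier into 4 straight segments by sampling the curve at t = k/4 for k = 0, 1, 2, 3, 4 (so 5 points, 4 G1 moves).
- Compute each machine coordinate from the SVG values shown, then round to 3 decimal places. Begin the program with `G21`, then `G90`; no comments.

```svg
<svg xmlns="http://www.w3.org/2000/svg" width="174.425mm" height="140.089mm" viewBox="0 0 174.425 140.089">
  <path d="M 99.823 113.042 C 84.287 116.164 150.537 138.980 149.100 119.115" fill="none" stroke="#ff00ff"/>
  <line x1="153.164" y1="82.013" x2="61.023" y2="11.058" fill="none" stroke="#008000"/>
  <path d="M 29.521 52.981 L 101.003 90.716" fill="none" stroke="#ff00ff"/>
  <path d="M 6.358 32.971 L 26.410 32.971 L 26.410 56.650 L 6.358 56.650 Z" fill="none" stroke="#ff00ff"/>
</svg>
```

G21
G90
G00 X99.823 Y27.047
M4 S459
G1 X101.170 Y21.987 F2119
G1 X119.174 Y15.390
G1 X139.822 Y13.103
G1 X149.100 Y20.974
M5
G00 X153.164 Y58.076
M4 S176
G1 X61.023 Y129.031 F2310
M5
G00 X29.521 Y87.108
M4 S459
G1 X101.003 Y49.373 F2119
M5
G00 X6.358 Y107.118
M4 S459
G1 X26.410 Y107.118 F2119
G1 X26.410 Y83.439
G1 X6.358 Y83.439
G1 X6.358 Y107.118
M5

viewBox `0 0 174.425 140.089` with mm width/height → 1 unit = 1 mm. Flip: y_m = 140.089 − y_svg.

**Shape 1** — `<path>` cubic bezier, stroke `#ff00ff` → score (S459, F2119). Control points (SVG): P0=(99.823,113.042), P1=(84.287,116.164), P2=(150.537,138.980), P3=(149.100,119.115); sampled at t=k/4. Machine vertices: (99.823,27.047) → (101.170,21.987) → (119.174,15.390) → (139.822,13.103) → (149.100,20.974). Open path.

**Shape 2** — `<line>` line segment, stroke `#008000` → engrave (S176, F2310). Machine vertices: (153.164,58.076) → (61.023,129.031). Open path.

**Shape 3** — `<path>` line segment, stroke `#ff00ff` → score (S459, F2119). Machine vertices: (29.521,87.108) → (101.003,49.373). Open path.

**Shape 4** — `<path>` rectangle, stroke `#ff00ff` → score (S459, F2119). Machine vertices: (6.358,107.118) → (26.410,107.118) → (26.410,83.439) → (6.358,83.439) → (6.358,107.118). Closed: final G1 returns to the first vertex.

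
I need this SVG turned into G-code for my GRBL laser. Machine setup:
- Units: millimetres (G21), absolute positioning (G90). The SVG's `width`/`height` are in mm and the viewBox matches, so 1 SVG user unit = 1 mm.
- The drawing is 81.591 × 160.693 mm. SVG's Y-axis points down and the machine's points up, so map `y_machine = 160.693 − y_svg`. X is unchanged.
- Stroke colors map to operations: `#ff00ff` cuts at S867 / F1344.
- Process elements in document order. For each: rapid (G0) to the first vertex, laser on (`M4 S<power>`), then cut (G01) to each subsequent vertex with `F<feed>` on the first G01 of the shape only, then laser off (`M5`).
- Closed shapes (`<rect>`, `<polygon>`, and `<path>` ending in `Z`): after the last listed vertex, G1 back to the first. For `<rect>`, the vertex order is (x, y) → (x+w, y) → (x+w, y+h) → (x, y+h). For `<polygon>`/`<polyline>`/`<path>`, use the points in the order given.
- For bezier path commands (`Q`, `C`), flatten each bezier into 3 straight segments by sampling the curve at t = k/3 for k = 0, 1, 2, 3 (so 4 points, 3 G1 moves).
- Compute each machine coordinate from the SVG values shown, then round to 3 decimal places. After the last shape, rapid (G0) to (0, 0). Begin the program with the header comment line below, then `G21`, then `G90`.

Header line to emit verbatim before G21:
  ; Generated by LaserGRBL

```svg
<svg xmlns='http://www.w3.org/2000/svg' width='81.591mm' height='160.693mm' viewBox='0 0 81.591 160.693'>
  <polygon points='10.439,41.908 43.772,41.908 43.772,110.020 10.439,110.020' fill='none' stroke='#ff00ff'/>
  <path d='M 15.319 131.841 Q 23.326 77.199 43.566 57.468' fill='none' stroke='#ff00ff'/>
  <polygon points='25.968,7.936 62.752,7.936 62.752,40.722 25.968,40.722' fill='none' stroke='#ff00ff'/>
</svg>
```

Since the viewBox matches the mm dimensions, user units are millimetres directly. The only transform is the Y-flip y_m = 160.693 − y_svg.

Shape 1 is a rectangle drawn with `<polygon>`. Its stroke #ff00ff means cut at S867, F1344. After flipping Y the toolpath is (10.439,118.785) → (43.772,118.785) → (43.772,50.673) → (10.439,50.673) → (10.439,118.785), returning to the start.

Shape 2 is a quadratic bezier drawn with `<path>`. Its stroke #ff00ff means cut at S867, F1344. After flipping Y the toolpath is (15.319,28.852) → (22.016,61.401) → (31.432,86.192) → (43.566,103.225).

Shape 3 is a rectangle drawn with `<polygon>`. Its stroke #ff00ff means cut at S867, F1344. After flipping Y the toolpath is (25.968,152.757) → (62.752,152.757) → (62.752,119.971) → (25.968,119.971) → (25.968,152.757), returning to the start.

; Generated by LaserGRBL
G21
G90
G0 X10.439 Y118.785
M4 S867
G01 X43.772 Y118.785 F1344
G01 X43.772 Y50.673
G01 X10.439 Y50.673
G01 X10.439 Y118.785
M5
G0 X15.319 Y28.852
M4 S867
G01 X22.016 Y61.401 F1344
G01 X31.432 Y86.192
G01 X43.566 Y103.225
M5
G0 X25.968 Y152.757
M4 S867
G01 X62.752 Y152.757 F1344
G01 X62.752 Y119.971
G01 X25.968 Y119.971
G01 X25.968 Y152.757
M5
G0 X0.000 Y0.000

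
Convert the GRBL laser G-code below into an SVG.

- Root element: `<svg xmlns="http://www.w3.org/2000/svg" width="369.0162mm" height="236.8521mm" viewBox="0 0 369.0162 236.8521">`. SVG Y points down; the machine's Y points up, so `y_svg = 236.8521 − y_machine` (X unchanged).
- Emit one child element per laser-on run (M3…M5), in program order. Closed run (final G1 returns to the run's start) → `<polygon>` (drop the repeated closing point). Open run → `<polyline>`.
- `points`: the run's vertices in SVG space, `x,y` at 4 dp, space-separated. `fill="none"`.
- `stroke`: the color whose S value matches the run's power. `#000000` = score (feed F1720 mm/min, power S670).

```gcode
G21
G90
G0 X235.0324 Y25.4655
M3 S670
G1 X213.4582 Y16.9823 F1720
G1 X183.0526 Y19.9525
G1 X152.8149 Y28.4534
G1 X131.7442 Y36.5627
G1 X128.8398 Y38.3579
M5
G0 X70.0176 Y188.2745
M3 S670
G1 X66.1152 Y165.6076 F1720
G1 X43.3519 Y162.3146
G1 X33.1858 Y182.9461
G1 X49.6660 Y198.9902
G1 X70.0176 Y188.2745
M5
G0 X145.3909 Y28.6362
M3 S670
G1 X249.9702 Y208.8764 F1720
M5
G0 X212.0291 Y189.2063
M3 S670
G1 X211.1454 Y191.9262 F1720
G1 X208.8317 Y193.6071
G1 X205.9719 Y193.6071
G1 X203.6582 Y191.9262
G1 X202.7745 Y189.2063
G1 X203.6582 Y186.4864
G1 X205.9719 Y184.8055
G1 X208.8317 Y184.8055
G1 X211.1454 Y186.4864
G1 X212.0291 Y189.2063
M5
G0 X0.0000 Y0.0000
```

<svg xmlns="http://www.w3.org/2000/svg" width="369.0162mm" height="236.8521mm" viewBox="0 0 369.0162 236.8521">
  <polyline points="235.0324,211.3866 213.4582,219.8698 183.0526,216.8996 152.8149,208.3987 131.7442,200.2894 128.8398,198.4942" fill="none" stroke="#000000"/>
  <polygon points="70.0176,48.5776 66.1152,71.2445 43.3519,74.5375 33.1858,53.9060 49.6660,37.8619" fill="none" stroke="#000000"/>
  <polyline points="145.3909,208.2159 249.9702,27.9757" fill="none" stroke="#000000"/>
  <polygon points="212.0291,47.6458 211.1454,44.9259 208.8317,43.2450 205.9719,43.2450 203.6582,44.9259 202.7745,47.6458 203.6582,50.3657 205.9719,52.0466 208.8317,52.0466 211.1454,50.3657" fill="none" stroke="#000000"/>
</svg>

y_svg = 236.8521 − y_m. Every run uses S670, so all elements get stroke `#000000` (score).

[1] open run; points: 235.0324,211.3866 213.4582,219.8698 183.0526,216.8996 152.8149,208.3987 131.7442,200.2894 128.8398,198.4942

[2] closed run; points: 70.0176,48.5776 66.1152,71.2445 43.3519,74.5375 33.1858,53.9060 49.6660,37.8619

[3] open run; points: 145.3909,208.2159 249.9702,27.9757

[4] closed run; points: 212.0291,47.6458 211.1454,44.9259 208.8317,43.2450 205.9719,43.2450 203.6582,44.9259 202.7745,47.6458 203.6582,50.3657 205.9719,52.0466 208.8317,52.0466 211.1454,50.3657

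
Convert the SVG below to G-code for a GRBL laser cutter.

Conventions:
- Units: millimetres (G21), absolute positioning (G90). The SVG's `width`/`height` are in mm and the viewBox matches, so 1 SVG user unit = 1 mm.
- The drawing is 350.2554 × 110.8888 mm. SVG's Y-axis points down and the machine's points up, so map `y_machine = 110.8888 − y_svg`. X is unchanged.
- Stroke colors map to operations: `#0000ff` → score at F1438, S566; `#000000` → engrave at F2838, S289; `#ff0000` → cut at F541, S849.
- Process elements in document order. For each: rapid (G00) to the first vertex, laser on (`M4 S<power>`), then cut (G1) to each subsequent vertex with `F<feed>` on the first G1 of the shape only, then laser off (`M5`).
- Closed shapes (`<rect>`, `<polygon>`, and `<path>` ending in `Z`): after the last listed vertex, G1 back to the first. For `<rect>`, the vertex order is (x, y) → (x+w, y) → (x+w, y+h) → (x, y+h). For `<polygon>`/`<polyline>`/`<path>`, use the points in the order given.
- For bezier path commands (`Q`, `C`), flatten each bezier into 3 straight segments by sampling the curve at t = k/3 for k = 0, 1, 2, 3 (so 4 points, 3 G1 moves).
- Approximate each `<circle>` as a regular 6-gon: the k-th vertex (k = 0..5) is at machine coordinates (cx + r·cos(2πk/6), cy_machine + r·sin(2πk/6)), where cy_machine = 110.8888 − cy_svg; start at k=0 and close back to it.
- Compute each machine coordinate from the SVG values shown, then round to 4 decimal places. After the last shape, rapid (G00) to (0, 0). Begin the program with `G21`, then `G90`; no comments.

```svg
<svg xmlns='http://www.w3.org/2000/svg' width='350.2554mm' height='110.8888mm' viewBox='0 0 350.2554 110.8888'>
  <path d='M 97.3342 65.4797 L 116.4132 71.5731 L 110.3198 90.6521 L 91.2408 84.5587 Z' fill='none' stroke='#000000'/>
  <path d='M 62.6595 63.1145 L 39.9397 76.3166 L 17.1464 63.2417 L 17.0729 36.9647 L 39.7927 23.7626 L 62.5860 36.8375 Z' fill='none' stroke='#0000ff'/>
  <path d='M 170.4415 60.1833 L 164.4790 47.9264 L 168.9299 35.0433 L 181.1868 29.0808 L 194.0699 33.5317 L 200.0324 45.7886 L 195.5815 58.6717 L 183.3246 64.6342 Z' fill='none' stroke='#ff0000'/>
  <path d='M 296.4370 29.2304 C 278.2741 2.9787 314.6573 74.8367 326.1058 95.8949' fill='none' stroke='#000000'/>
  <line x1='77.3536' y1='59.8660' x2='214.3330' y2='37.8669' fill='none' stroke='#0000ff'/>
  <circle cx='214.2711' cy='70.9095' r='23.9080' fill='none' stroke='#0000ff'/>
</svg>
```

G21
G90
G00 X97.3342 Y45.4091
M4 S289
G1 X116.4132 Y39.3157 F2838
G1 X110.3198 Y20.2367
G1 X91.2408 Y26.3301
G1 X97.3342 Y45.4091
M5
G00 X62.6595 Y47.7743
M4 S566
G1 X39.9397 Y34.5722 F1438
G1 X17.1464 Y47.6471
G1 X17.0729 Y73.9241
G1 X39.7927 Y87.1262
G1 X62.5860 Y74.0513
G1 X62.6595 Y47.7743
M5
G00 X170.4415 Y50.7055
M4 S849
G1 X164.4790 Y62.9624 F541
G1 X168.9299 Y75.8455
G1 X181.1868 Y81.8080
G1 X194.0699 Y77.3571
G1 X200.0324 Y65.1002
G1 X195.5815 Y52.2171
G1 X183.3246 Y46.2546
G1 X170.4415 Y50.7055
M5
G00 X296.4370 Y81.6584
M4 S289
G1 X293.5124 Y80.7220 F2838
G1 X309.2895 Y47.4702
G1 X326.1058 Y14.9939
M5
G00 X77.3536 Y51.0228
M4 S566
G1 X214.3330 Y73.0219 F1438
M5
G00 X238.1791 Y39.9793
M4 S566
G1 X226.2251 Y60.6842 F1438
G1 X202.3171 Y60.6842
G1 X190.3631 Y39.9793
G1 X202.3171 Y19.2744
G1 X226.2251 Y19.2744
G1 X238.1791 Y39.9793
M5
G00 X0.0000 Y0.0000

viewBox `0 0 350.2554 110.8888` with mm width/height → 1 unit = 1 mm. Flip: y_m = 110.8888 − y_svg.

**Shape 1** — `<path>` regular polygon, stroke `#000000` → engrave (S289, F2838). Machine vertices: (97.3342,45.4091) → (116.4132,39.3157) → (110.3198,20.2367) → (91.2408,26.3301) → (97.3342,45.4091). Closed: final G1 returns to the first vertex.

**Shape 2** — `<path>` regular polygon, stroke `#0000ff` → score (S566, F1438). Machine vertices: (62.6595,47.7743) → (39.9397,34.5722) → (17.1464,47.6471) → (17.0729,73.9241) → (39.7927,87.1262) → (62.5860,74.0513) → (62.6595,47.7743). Closed: final G1 returns to the first vertex.

**Shape 3** — `<path>` regular polygon, stroke `#ff0000` → cut (S849, F541). Machine vertices: (170.4415,50.7055) → (164.4790,62.9624) → (168.9299,75.8455) → (181.1868,81.8080) → (194.0699,77.3571) → (200.0324,65.1002) → (195.5815,52.2171) → (183.3246,46.2546) → (170.4415,50.7055). Closed: final G1 returns to the first vertex.

**Shape 4** — `<path>` cubic bezier, stroke `#000000` → engrave (S289, F2838). Control points (SVG): P0=(296.4370,29.2304), P1=(278.2741,2.9787), P2=(314.6573,74.8367), P3=(326.1058,95.8949); sampled at t=k/3. Machine vertices: (296.4370,81.6584) → (293.5124,80.7220) → (309.2895,47.4702) → (326.1058,14.9939). Open path.

**Shape 5** — `<line>` line segment, stroke `#0000ff` → score (S566, F1438). Machine vertices: (77.3536,51.0228) → (214.3330,73.0219). Open path.

**Shape 6** — `<circle>` circle, stroke `#0000ff` → score (S566, F1438). Machine vertices: (238.1791,39.9793) → (226.2251,60.6842) → (202.3171,60.6842) → (190.3631,39.9793) → (202.3171,19.2744) → (226.2251,19.2744) → (238.1791,39.9793). Closed: final G1 returns to the first vertex.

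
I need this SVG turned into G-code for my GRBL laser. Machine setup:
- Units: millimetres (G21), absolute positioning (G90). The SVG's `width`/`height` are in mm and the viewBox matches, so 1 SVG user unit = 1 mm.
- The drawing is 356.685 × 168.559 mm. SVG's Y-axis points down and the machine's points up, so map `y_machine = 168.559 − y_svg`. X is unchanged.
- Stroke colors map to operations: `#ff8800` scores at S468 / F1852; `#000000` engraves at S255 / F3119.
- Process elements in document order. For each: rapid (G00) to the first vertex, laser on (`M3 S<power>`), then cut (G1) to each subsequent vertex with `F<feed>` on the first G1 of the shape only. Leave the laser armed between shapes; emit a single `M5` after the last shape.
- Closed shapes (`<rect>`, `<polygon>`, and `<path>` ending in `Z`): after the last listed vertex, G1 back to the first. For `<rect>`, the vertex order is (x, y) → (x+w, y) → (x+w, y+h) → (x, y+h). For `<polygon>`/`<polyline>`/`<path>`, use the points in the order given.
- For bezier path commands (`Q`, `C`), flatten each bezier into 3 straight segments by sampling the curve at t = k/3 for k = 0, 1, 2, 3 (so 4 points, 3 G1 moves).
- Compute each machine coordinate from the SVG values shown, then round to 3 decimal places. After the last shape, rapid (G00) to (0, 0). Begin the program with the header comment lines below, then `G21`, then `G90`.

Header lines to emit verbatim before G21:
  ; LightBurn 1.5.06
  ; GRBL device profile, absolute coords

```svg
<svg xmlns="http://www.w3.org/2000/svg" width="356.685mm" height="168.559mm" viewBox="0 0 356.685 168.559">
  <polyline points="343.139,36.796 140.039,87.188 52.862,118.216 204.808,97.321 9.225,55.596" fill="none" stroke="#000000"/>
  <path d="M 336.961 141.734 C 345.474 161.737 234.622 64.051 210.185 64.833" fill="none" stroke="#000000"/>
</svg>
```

; LightBurn 1.5.06
; GRBL device profile, absolute coords
G21
G90
G00 X343.139 Y131.763
M3 S255
G1 X140.039 Y81.371 F3119
G1 X52.862 Y50.343
G1 X204.808 Y71.238
G1 X9.225 Y112.963
G00 X336.961 Y26.825
M3 S255
G1 X313.307 Y38.046 F3119
G1 X255.806 Y79.691
G1 X210.185 Y103.726
M5
G00 X0.000 Y0.000

viewBox `0 0 356.685 168.559` with mm width/height → 1 unit = 1 mm. Flip: y_m = 168.559 − y_svg.

**Shape 1** — `<polyline>` open polyline, stroke `#000000` → engrave (S255, F3119). Machine vertices: (343.139,131.763) → (140.039,81.371) → (52.862,50.343) → (204.808,71.238) → (9.225,112.963). Open path.

**Shape 2** — `<path>` cubic bezier, stroke `#000000` → engrave (S255, F3119). Control points (SVG): P0=(336.961,141.734), P1=(345.474,161.737), P2=(234.622,64.051), P3=(210.185,64.833); sampled at t=k/3. Machine vertices: (336.961,26.825) → (313.307,38.046) → (255.806,79.691) → (210.185,103.726). Open path.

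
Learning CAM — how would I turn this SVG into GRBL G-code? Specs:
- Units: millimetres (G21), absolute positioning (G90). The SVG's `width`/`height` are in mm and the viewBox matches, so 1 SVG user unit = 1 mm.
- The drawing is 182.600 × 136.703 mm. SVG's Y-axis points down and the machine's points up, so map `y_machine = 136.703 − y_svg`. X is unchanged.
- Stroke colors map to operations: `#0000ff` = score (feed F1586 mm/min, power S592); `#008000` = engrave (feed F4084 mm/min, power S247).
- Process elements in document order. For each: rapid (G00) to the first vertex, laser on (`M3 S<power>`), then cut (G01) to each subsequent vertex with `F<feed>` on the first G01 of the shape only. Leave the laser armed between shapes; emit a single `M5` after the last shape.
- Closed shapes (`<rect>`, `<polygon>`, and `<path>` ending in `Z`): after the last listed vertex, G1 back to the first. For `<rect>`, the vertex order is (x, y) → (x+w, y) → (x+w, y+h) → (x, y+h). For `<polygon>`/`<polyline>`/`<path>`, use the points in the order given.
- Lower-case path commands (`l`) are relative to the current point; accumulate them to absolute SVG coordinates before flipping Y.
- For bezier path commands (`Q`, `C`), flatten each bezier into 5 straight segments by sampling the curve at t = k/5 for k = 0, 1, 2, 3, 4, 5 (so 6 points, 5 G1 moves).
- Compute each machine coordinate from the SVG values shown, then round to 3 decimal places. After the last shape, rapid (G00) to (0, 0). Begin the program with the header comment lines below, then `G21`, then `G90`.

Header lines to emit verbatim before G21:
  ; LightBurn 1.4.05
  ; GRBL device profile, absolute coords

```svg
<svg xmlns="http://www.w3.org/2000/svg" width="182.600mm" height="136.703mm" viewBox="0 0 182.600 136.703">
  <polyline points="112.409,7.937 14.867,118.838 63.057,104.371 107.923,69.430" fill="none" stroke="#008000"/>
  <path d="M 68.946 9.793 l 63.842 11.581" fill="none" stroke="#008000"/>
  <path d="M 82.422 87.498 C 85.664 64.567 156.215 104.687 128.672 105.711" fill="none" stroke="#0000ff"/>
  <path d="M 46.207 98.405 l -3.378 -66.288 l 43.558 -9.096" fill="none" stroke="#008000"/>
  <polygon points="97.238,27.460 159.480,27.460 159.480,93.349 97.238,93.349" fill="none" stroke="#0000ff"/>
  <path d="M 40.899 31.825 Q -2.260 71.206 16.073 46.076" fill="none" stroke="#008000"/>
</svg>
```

; LightBurn 1.4.05
; GRBL device profile, absolute coords
G21
G90
G00 X112.409 Y128.766
M3 S247
G01 X14.867 Y17.865 F4084
G01 X63.057 Y32.332
G01 X107.923 Y67.273
G00 X68.946 Y126.910
M3 S247
G01 X132.788 Y115.329 F4084
G00 X82.422 Y49.205
M3 S592
G01 X91.121 Y56.215 F1586
G01 X108.035 Y52.995
G01 X125.224 Y44.449
G01 X134.750 Y35.481
G01 X128.672 Y30.992
G00 X46.207 Y38.298
M3 S247
G01 X42.829 Y104.586 F4084
G01 X86.387 Y113.682
G00 X97.238 Y109.243
M3 S592
G01 X159.480 Y109.243 F1586
G01 X159.480 Y43.354
G01 X97.238 Y43.354
G01 X97.238 Y109.243
G00 X40.899 Y104.878
M3 S247
G01 X26.095 Y91.706 F4084
G01 X16.211 Y83.695
G01 X11.245 Y80.845
G01 X11.199 Y83.155
G01 X16.073 Y90.627
M5
G00 X0.000 Y0.000

1 u = 1 mm; y_m = 136.703 − y.

[1] `<polyline>` open polyline, #008000→engrave S247 F4084: (112.409,128.766) → (14.867,17.865) → (63.057,32.332) → (107.923,67.273)

[2] `<path>` line segment, #008000→engrave S247 F4084: (68.946,126.910) → (132.788,115.329)

[3] `<path>` cubic bezier, #0000ff→score S592 F1586: (82.422,49.205) → (91.121,56.215) → (108.035,52.995) → (125.224,44.449) → (134.750,35.481) → (128.672,30.992)

[4] `<path>` open polyline, #008000→engrave S247 F4084: (46.207,38.298) → (42.829,104.586) → (86.387,113.682)

[5] `<polygon>` rectangle, #0000ff→score S592 F1586: (97.238,109.243) → (159.480,109.243) → (159.480,43.354) → (97.238,43.354) → (97.238,109.243) (closed)

[6] `<path>` quadratic bezier, #008000→engrave S247 F4084: (40.899,104.878) → (26.095,91.706) → (16.211,83.695) → (11.245,80.845) → (11.199,83.155) → (16.073,90.627)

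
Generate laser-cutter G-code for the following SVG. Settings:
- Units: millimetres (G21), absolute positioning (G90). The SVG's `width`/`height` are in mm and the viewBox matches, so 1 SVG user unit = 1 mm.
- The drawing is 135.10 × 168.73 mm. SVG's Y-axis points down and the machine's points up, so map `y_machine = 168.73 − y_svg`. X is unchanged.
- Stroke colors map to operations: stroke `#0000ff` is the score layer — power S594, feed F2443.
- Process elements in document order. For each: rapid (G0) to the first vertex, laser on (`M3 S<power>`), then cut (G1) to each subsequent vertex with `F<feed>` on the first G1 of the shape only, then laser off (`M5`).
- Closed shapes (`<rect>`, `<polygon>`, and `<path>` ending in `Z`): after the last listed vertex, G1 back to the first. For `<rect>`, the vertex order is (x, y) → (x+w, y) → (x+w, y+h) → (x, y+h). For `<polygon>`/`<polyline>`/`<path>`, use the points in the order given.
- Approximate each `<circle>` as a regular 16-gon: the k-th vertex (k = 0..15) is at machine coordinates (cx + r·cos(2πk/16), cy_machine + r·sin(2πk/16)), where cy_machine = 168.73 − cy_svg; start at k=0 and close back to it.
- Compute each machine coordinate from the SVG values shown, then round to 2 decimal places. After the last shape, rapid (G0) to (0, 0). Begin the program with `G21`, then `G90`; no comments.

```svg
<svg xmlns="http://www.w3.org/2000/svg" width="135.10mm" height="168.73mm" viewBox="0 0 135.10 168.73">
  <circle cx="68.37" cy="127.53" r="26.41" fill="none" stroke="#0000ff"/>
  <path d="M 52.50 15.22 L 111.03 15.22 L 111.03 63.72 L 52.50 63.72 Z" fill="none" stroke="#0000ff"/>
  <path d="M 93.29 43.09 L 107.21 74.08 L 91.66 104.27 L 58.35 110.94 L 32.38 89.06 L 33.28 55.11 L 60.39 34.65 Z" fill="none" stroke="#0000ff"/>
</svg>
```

G21
G90
G0 X94.78 Y41.20
M3 S594
G1 X92.77 Y51.31 F2443
G1 X87.04 Y59.87
G1 X78.48 Y65.60
G1 X68.37 Y67.61
G1 X58.26 Y65.60
G1 X49.70 Y59.87
G1 X43.97 Y51.31
G1 X41.96 Y41.20
G1 X43.97 Y31.09
G1 X49.70 Y22.53
G1 X58.26 Y16.80
G1 X68.37 Y14.79
G1 X78.48 Y16.80
G1 X87.04 Y22.53
G1 X92.77 Y31.09
G1 X94.78 Y41.20
M5
G0 X52.50 Y153.51
M3 S594
G1 X111.03 Y153.51 F2443
G1 X111.03 Y105.01
G1 X52.50 Y105.01
G1 X52.50 Y153.51
M5
G0 X93.29 Y125.64
M3 S594
G1 X107.21 Y94.65 F2443
G1 X91.66 Y64.46
G1 X58.35 Y57.79
G1 X32.38 Y79.67
G1 X33.28 Y113.62
G1 X60.39 Y134.08
G1 X93.29 Y125.64
M5
G0 X0.00 Y0.00

1 u = 1 mm; y_m = 168.73 − y.

[1] `<circle>` circle, #0000ff→score S594 F2443: (94.78,41.20) → (92.77,51.31) → (87.04,59.87) → (78.48,65.60) → (68.37,67.61) → (58.26,65.60) → (49.70,59.87) → (43.97,51.31) → (41.96,41.20) → (43.97,31.09) → (49.70,22.53) → (58.26,16.80) → (68.37,14.79) → (78.48,16.80) → (87.04,22.53) → (92.77,31.09) → (94.78,41.20) (closed)

[2] `<path>` rectangle, #0000ff→score S594 F2443: (52.50,153.51) → (111.03,153.51) → (111.03,105.01) → (52.50,105.01) → (52.50,153.51) (closed)

[3] `<path>` regular polygon, #0000ff→score S594 F2443: (93.29,125.64) → (107.21,94.65) → (91.66,64.46) → (58.35,57.79) → (32.38,79.67) → (33.28,113.62) → (60.39,134.08) → (93.29,125.64) (closed)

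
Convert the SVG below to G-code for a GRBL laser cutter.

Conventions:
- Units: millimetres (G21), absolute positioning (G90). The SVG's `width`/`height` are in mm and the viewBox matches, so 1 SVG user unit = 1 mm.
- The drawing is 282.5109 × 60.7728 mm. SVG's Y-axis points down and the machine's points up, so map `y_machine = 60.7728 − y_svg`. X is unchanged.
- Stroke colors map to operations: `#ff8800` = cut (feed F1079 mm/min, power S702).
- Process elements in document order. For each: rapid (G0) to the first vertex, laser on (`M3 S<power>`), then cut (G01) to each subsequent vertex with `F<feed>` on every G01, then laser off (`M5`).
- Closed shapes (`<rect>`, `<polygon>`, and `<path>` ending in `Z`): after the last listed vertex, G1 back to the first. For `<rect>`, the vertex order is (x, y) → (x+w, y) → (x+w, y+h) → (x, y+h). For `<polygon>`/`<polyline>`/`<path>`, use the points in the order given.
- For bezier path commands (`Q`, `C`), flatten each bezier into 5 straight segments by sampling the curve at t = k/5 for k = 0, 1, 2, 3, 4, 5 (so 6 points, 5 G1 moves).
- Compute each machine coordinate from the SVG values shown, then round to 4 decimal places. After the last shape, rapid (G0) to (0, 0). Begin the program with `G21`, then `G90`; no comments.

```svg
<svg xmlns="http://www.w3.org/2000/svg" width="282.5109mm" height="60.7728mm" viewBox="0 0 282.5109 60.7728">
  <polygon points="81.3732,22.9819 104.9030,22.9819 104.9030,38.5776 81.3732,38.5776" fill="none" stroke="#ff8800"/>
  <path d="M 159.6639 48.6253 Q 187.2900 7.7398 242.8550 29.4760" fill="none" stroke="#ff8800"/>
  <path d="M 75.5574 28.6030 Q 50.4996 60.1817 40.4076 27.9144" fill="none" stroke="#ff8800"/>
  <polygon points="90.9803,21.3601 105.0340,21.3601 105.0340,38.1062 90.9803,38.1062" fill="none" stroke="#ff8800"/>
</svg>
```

G21
G90
G0 X81.3732 Y37.7909
M3 S702
G01 X104.9030 Y37.7909 F1079
G01 X104.9030 Y22.1952 F1079
G01 X81.3732 Y22.1952 F1079
G01 X81.3732 Y37.7909 F1079
M5
G0 X159.6639 Y12.1475
M3 S702
G01 X171.8319 Y25.9968 F1079
G01 X186.2350 Y34.8364 F1079
G01 X202.8732 Y38.6663 F1079
G01 X221.7466 Y37.4864 F1079
G01 X242.8550 Y31.2968 F1079
M5
G0 X75.5574 Y32.1698
M3 S702
G01 X66.1329 Y22.0922 F1079
G01 X57.9057 Y17.1222 F1079
G01 X50.8757 Y17.2599 F1079
G01 X45.0430 Y22.5053 F1079
G01 X40.4076 Y32.8584 F1079
M5
G0 X90.9803 Y39.4127
M3 S702
G01 X105.0340 Y39.4127 F1079
G01 X105.0340 Y22.6666 F1079
G01 X90.9803 Y22.6666 F1079
G01 X90.9803 Y39.4127 F1079
M5
G0 X0.0000 Y0.0000

viewBox `0 0 282.5109 60.7728` with mm width/height → 1 unit = 1 mm. Flip: y_m = 60.7728 − y_svg.

**Shape 1** — `<polygon>` rectangle, stroke `#ff8800` → cut (S702, F1079). Machine vertices: (81.3732,37.7909) → (104.9030,37.7909) → (104.9030,22.1952) → (81.3732,22.1952) → (81.3732,37.7909). Closed: final G1 returns to the first vertex.

**Shape 2** — `<path>` quadratic bezier, stroke `#ff8800` → cut (S702, F1079). Control points (SVG): P0=(159.6639,48.6253), P1=(187.2900,7.7398), P2=(242.8550,29.4760); sampled at t=k/5. Machine vertices: (159.6639,12.1475) → (171.8319,25.9968) → (186.2350,34.8364) → (202.8732,38.6663) → (221.7466,37.4864) → (242.8550,31.2968). Open path.

**Shape 3** — `<path>` quadratic bezier, stroke `#ff8800` → cut (S702, F1079). Control points (SVG): P0=(75.5574,28.6030), P1=(50.4996,60.1817), P2=(40.4076,27.9144); sampled at t=k/5. Machine vertices: (75.5574,32.1698) → (66.1329,22.0922) → (57.9057,17.1222) → (50.8757,17.2599) → (45.0430,22.5053) → (40.4076,32.8584). Open path.

**Shape 4** — `<polygon>` rectangle, stroke `#ff8800` → cut (S702, F1079). Machine vertices: (90.9803,39.4127) → (105.0340,39.4127) → (105.0340,22.6666) → (90.9803,22.6666) → (90.9803,39.4127). Closed: final G1 returns to the first vertex.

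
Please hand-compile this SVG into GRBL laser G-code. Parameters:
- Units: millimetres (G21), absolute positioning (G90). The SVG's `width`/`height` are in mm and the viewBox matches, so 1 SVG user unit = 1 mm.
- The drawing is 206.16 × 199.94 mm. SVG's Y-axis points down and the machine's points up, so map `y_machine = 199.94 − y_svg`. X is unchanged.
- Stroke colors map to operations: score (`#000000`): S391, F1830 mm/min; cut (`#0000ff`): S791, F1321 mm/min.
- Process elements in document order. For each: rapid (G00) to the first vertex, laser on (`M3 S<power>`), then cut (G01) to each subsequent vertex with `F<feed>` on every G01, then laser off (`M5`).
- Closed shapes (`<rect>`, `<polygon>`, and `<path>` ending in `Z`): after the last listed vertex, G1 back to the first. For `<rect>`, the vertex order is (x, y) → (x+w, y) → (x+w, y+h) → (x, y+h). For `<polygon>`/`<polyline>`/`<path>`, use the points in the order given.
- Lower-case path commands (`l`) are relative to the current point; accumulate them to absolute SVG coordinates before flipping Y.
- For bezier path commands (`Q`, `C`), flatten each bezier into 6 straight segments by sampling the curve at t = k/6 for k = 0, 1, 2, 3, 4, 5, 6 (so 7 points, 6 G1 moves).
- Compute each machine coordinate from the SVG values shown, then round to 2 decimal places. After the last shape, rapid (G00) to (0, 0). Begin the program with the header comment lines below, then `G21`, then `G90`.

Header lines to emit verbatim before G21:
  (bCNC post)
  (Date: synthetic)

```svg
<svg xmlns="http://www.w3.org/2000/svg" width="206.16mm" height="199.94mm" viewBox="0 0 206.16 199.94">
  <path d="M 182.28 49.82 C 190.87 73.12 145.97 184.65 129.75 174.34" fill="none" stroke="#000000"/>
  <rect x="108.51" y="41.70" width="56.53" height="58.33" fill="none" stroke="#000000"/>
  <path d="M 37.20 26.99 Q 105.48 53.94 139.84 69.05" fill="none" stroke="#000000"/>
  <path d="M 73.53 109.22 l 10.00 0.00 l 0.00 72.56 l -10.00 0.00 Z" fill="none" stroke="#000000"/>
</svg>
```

Since the viewBox matches the mm dimensions, user units are millimetres directly. The only transform is the Y-flip y_m = 199.94 − y_svg.

Shape 1 is a cubic bezier drawn with `<path>`. Its stroke #000000 means score at S391, F1830. After flipping Y the toolpath is (182.28,150.12) → (182.50,132.09) → (176.08,105.19) → (165.32,75.26) → (152.49,48.12) → (139.87,29.63) → (129.75,25.60).

Shape 2 is a rectangle drawn with `<rect>`. Its stroke #000000 means score at S391, F1830. After flipping Y the toolpath is (108.51,158.24) → (165.04,158.24) → (165.04,99.91) → (108.51,99.91) → (108.51,158.24), returning to the start.

Shape 3 is a quadratic bezier drawn with `<path>`. Its stroke #000000 means score at S391, F1830. After flipping Y the toolpath is (37.20,172.95) → (59.02,164.30) → (78.95,156.30) → (97.00,148.96) → (113.16,142.28) → (127.44,136.26) → (139.84,130.89).

Shape 4 is a rectangle drawn with `<path>`. Its stroke #000000 means score at S391, F1830. After flipping Y the toolpath is (73.53,90.72) → (83.53,90.72) → (83.53,18.16) → (73.53,18.16) → (73.53,90.72), returning to the start.

(bCNC post)
(Date: synthetic)
G21
G90
G00 X182.28 Y150.12
M3 S391
G01 X182.50 Y132.09 F1830
G01 X176.08 Y105.19 F1830
G01 X165.32 Y75.26 F1830
G01 X152.49 Y48.12 F1830
G01 X139.87 Y29.63 F1830
G01 X129.75 Y25.60 F1830
M5
G00 X108.51 Y158.24
M3 S391
G01 X165.04 Y158.24 F1830
G01 X165.04 Y99.91 F1830
G01 X108.51 Y99.91 F1830
G01 X108.51 Y158.24 F1830
M5
G00 X37.20 Y172.95
M3 S391
G01 X59.02 Y164.30 F1830
G01 X78.95 Y156.30 F1830
G01 X97.00 Y148.96 F1830
G01 X113.16 Y142.28 F1830
G01 X127.44 Y136.26 F1830
G01 X139.84 Y130.89 F1830
M5
G00 X73.53 Y90.72
M3 S391
G01 X83.53 Y90.72 F1830
G01 X83.53 Y18.16 F1830
G01 X73.53 Y18.16 F1830
G01 X73.53 Y90.72 F1830
M5
G00 X0.00 Y0.00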